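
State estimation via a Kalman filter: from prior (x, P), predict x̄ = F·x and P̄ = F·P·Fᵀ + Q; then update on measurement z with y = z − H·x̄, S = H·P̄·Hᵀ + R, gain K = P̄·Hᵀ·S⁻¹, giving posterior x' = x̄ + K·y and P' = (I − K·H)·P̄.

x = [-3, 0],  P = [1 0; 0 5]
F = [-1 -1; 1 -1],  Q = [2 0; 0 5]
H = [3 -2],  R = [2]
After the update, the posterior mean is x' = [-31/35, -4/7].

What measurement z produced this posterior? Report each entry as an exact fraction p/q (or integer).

z = [-2]

x̄ = F·x = [3, -3]
P̄ = F·P·Fᵀ + Q = [8 4; 4 11]
S = H·P̄·Hᵀ + R = [70]
K = P̄·Hᵀ·S⁻¹ = [8/35; -1/7]
x' − x̄ = [-136/35, 17/7] = K·y
y = (KᵀK)⁻¹·Kᵀ·(x' − x̄) = [-17]
z = y + H·x̄ = [-17] + [15] = [-2]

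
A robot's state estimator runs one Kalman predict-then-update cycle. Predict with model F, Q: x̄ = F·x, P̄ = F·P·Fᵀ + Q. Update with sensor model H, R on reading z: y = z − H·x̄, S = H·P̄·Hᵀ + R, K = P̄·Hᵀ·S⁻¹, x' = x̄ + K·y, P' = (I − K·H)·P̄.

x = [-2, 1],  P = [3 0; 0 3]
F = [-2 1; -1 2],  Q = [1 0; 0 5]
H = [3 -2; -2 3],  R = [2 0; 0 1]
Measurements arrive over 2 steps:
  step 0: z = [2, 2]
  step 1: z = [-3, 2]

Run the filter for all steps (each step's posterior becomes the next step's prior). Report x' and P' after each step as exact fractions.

step 0: x̄ = F·x = [5, 4]
step 0: P̄ = F·P·Fᵀ + Q = [16 12; 12 20]
step 0: y = z − H·x̄ = [-5, 0]
step 0: S = H·P̄·Hᵀ + R = [82 -60; -60 101]
step 0: K = P̄·Hᵀ·S⁻¹ = [1332/2341 884/2341; 878/2341 1356/2341]
step 0: x' = x̄ + K·y = [5045/2341, 4974/2341]
step 0: P' = (I − K·H)·P̄ = [1952/2341 1596/2341; 1596/2341 1516/2341]
step 1: x̄ = F·x = [-5116/2341, 4903/2341]
step 1: P̄ = F·P·Fᵀ + Q = [5281/2341 -1044/2341; -1044/2341 13337/2341]
step 1: y = z − H·x̄ = [18131/2341, -20259/2341]
step 1: S = H·P̄·Hᵀ + R = [118087/2341 -125280/2341; -125280/2341 156026/2341]
step 1: K = P̄·Hᵀ·S⁻¹ = [231123/582991 134411/582991; 133202/582991 528513/1165982]
step 1: x' = x̄ + K·y = [-647212/582991, -68417/1165982]
step 1: P' = (I − K·H)·P̄ = [331112/582991 265545/582991; 265545/582991 530231/1165982]

step 0: x' = [5045/2341, 4974/2341], P' = [1952/2341 1596/2341; 1596/2341 1516/2341]
step 1: x' = [-647212/582991, -68417/1165982], P' = [331112/582991 265545/582991; 265545/582991 530231/1165982]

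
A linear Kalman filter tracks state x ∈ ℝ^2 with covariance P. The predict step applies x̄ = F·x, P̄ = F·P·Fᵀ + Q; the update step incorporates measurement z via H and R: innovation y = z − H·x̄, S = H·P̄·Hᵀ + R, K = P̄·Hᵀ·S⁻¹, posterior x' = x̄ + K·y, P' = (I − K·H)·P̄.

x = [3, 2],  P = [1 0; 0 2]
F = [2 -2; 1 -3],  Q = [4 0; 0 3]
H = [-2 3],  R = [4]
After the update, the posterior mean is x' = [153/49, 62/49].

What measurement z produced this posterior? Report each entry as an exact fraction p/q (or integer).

x̄ = F·x = [2, -3]
P̄ = F·P·Fᵀ + Q = [16 14; 14 22]
S = H·P̄·Hᵀ + R = [98]
K = P̄·Hᵀ·S⁻¹ = [5/49; 19/49]
x' − x̄ = [55/49, 209/49] = K·y
y = (KᵀK)⁻¹·Kᵀ·(x' − x̄) = [11]
z = y + H·x̄ = [11] + [-13] = [-2]

z = [-2]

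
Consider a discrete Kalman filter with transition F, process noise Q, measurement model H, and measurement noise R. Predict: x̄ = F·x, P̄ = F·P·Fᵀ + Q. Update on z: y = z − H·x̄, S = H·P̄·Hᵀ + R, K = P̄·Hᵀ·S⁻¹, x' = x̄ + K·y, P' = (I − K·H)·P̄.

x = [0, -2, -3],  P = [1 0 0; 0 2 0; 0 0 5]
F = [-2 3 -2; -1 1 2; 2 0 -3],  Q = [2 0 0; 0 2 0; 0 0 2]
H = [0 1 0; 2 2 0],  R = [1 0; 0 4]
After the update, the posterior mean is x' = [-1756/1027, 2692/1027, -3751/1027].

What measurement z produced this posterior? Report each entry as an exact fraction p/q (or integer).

z = [3, 2]

x̄ = F·x = [0, -8, 9]
P̄ = F·P·Fᵀ + Q = [44 -12 26; -12 25 -32; 26 -32 51]
S = H·P̄·Hᵀ + R = [26 26; 26 184]
K = P̄·Hᵀ·S⁻¹ = [-968/1027 38/79; 981/1027 1/158; -1394/1027 10/79]
x' − x̄ = [-1756/1027, 10908/1027, -12994/1027] = K·y
y = (KᵀK)⁻¹·Kᵀ·(x' − x̄) = [11, 18]
z = y + H·x̄ = [11, 18] + [-8, -16] = [3, 2]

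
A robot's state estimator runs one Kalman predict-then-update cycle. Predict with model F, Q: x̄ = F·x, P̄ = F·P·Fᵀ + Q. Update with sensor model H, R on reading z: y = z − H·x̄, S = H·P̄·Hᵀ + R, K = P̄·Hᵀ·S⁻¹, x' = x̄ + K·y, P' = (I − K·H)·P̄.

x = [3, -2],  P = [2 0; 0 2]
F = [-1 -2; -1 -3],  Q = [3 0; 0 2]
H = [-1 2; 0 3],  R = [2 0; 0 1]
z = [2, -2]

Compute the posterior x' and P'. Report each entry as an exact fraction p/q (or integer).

x̄ = F·x = [1, 3]
P̄ = F·P·Fᵀ + Q = [13 14; 14 22]
y = z − H·x̄ = [-3, -11]
S = H·P̄·Hᵀ + R = [47 90; 90 199]
K = P̄·Hᵀ·S⁻¹ = [-795/1253 624/1253; 30/1253 402/1253]
x' = x̄ + K·y = [-3226/1253, -753/1253]
P' = (I − K·H)·P̄ = [2006/1253 208/1253; 208/1253 134/1253]

x' = [-3226/1253, -753/1253]
P' = [2006/1253 208/1253; 208/1253 134/1253]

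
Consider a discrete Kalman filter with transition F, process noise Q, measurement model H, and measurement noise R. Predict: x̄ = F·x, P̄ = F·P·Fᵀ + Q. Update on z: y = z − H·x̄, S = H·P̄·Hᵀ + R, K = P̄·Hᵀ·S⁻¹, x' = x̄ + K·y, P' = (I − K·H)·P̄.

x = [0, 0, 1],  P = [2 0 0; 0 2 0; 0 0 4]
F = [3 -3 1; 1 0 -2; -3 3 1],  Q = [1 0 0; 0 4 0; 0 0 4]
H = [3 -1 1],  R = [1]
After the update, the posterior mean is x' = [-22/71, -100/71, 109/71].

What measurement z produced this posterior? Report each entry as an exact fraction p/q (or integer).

z = [2]

x̄ = F·x = [1, -2, 1]
P̄ = F·P·Fᵀ + Q = [41 -2 -32; -2 22 -14; -32 -14 44]
S = H·P̄·Hᵀ + R = [284]
K = P̄·Hᵀ·S⁻¹ = [93/284; -21/142; -19/142]
x' − x̄ = [-93/71, 42/71, 38/71] = K·y
y = (KᵀK)⁻¹·Kᵀ·(x' − x̄) = [-4]
z = y + H·x̄ = [-4] + [6] = [2]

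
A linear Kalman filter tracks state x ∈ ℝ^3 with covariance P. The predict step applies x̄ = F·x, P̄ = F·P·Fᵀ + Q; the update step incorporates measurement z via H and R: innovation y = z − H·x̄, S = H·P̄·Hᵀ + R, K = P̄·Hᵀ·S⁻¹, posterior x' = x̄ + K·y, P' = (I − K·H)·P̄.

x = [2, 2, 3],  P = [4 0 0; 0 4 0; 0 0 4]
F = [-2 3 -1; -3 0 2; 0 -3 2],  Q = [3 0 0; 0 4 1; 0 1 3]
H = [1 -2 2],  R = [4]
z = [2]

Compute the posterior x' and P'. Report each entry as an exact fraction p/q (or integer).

x̄ = F·x = [-1, 0, 0]
P̄ = F·P·Fᵀ + Q = [59 16 -44; 16 56 17; -44 17 55]
y = z − H·x̄ = [3]
S = H·P̄·Hᵀ + R = [131]
K = P̄·Hᵀ·S⁻¹ = [-61/131; -62/131; 32/131]
x' = x̄ + K·y = [-314/131, -186/131, 96/131]
P' = (I − K·H)·P̄ = [4008/131 -1686/131 -3812/131; -1686/131 3492/131 4211/131; -3812/131 4211/131 6181/131]

x' = [-314/131, -186/131, 96/131]
P' = [4008/131 -1686/131 -3812/131; -1686/131 3492/131 4211/131; -3812/131 4211/131 6181/131]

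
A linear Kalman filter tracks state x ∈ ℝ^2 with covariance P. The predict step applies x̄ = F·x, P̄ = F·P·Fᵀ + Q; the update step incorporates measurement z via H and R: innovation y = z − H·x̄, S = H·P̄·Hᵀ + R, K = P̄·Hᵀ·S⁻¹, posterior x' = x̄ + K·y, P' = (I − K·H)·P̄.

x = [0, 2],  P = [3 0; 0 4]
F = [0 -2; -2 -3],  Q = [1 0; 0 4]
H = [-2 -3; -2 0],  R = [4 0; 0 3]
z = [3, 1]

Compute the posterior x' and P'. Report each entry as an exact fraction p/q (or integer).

x̄ = F·x = [-4, -6]
P̄ = F·P·Fᵀ + Q = [17 24; 24 52]
y = z − H·x̄ = [-23, -7]
S = H·P̄·Hᵀ + R = [828 212; 212 71]
K = P̄·Hᵀ·S⁻¹ = [-159/6922 -1420/3461; -1077/3461 876/3461]
x' = x̄ + K·y = [-4151/6922, -2127/3461]
P' = (I − K·H)·P̄ = [2130/3461 -1314/3461; -1314/3461 2312/3461]

x' = [-4151/6922, -2127/3461]
P' = [2130/3461 -1314/3461; -1314/3461 2312/3461]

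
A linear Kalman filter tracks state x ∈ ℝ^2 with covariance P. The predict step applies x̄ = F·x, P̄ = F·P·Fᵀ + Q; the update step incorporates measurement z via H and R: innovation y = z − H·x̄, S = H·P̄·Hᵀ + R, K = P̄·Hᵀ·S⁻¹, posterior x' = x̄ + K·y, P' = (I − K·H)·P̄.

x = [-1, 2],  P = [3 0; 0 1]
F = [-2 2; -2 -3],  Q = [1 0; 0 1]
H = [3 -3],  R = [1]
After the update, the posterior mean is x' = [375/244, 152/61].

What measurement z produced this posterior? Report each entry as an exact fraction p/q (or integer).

x̄ = F·x = [6, -4]
P̄ = F·P·Fᵀ + Q = [17 6; 6 22]
S = H·P̄·Hᵀ + R = [244]
K = P̄·Hᵀ·S⁻¹ = [33/244; -12/61]
x' − x̄ = [-1089/244, 396/61] = K·y
y = (KᵀK)⁻¹·Kᵀ·(x' − x̄) = [-33]
z = y + H·x̄ = [-33] + [30] = [-3]

z = [-3]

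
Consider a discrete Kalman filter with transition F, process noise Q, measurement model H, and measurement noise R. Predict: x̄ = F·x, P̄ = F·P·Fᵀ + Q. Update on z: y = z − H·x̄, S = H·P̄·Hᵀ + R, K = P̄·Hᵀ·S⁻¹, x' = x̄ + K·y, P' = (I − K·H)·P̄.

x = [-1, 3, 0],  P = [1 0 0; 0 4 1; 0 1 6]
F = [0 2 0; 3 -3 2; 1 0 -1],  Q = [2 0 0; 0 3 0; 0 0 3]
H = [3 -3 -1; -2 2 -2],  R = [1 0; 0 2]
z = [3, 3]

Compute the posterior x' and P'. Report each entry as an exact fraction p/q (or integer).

x̄ = F·x = [6, -12, -1]
P̄ = F·P·Fᵀ + Q = [18 -20 -2; -20 60 -6; -2 -6 10]
y = z − H·x̄ = [-52, 37]
S = H·P̄·Hᵀ + R = [1049 -704; -704 546]
K = P̄·Hᵀ·S⁻¹ = [6324/38569 3068/38569; -3338/38569 7846/38569; -9310/38569 -13982/38569]
x' = x̄ + K·y = [16082/38569, 1050/38569, -71783/38569]
P' = (I − K·H)·P̄ = [181554/38569 180740/38569 -3882/38569; 180740/38569 183536/38569 -5050/38569; -3882/38569 -5050/38569 12814/38569]

x' = [16082/38569, 1050/38569, -71783/38569]
P' = [181554/38569 180740/38569 -3882/38569; 180740/38569 183536/38569 -5050/38569; -3882/38569 -5050/38569 12814/38569]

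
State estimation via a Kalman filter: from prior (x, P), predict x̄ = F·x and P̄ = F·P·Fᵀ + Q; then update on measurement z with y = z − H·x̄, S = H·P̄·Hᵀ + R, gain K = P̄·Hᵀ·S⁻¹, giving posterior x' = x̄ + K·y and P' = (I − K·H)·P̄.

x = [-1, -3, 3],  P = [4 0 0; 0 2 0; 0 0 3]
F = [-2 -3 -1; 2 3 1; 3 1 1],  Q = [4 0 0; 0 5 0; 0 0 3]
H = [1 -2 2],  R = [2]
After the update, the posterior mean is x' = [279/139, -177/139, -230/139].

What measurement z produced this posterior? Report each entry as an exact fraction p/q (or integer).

z = [1]

x̄ = F·x = [8, -8, -3]
P̄ = F·P·Fᵀ + Q = [41 -37 -33; -37 42 33; -33 33 44]
S = H·P̄·Hᵀ + R = [139]
K = P̄·Hᵀ·S⁻¹ = [49/139; -55/139; -11/139]
x' − x̄ = [-833/139, 935/139, 187/139] = K·y
y = (KᵀK)⁻¹·Kᵀ·(x' − x̄) = [-17]
z = y + H·x̄ = [-17] + [18] = [1]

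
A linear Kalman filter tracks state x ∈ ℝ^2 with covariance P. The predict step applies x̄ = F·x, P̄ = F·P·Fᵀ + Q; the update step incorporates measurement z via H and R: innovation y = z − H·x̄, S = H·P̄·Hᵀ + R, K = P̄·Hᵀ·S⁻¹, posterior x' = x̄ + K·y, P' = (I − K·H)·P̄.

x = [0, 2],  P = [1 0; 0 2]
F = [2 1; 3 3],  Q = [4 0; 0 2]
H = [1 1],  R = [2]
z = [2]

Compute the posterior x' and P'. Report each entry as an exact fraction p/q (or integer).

x' = [-2/65, 144/65]
P' = [166/65 -122/65; -122/65 204/65]

x̄ = F·x = [2, 6]
P̄ = F·P·Fᵀ + Q = [10 12; 12 29]
y = z − H·x̄ = [-6]
S = H·P̄·Hᵀ + R = [65]
K = P̄·Hᵀ·S⁻¹ = [22/65; 41/65]
x' = x̄ + K·y = [-2/65, 144/65]
P' = (I − K·H)·P̄ = [166/65 -122/65; -122/65 204/65]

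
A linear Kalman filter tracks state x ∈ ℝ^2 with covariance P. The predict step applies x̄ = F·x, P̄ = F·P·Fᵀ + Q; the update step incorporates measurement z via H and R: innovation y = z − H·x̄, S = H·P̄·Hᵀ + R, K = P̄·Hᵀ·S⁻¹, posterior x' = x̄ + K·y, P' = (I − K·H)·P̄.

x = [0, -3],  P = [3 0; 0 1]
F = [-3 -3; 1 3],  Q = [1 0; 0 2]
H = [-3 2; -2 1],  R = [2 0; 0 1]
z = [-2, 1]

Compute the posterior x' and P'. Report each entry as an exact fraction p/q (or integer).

x̄ = F·x = [9, -9]
P̄ = F·P·Fᵀ + Q = [37 -18; -18 14]
y = z − H·x̄ = [43, 28]
S = H·P̄·Hᵀ + R = [607 376; 376 235]
K = P̄·Hᵀ·S⁻¹ = [1/27 -572/1269; 10/27 -482/1269]
x' = x̄ + K·y = [-286/141, -523/141]
P' = (I − K·H)·P̄ = [1238/1269 1904/1269; 1904/1269 3326/1269]

x' = [-286/141, -523/141]
P' = [1238/1269 1904/1269; 1904/1269 3326/1269]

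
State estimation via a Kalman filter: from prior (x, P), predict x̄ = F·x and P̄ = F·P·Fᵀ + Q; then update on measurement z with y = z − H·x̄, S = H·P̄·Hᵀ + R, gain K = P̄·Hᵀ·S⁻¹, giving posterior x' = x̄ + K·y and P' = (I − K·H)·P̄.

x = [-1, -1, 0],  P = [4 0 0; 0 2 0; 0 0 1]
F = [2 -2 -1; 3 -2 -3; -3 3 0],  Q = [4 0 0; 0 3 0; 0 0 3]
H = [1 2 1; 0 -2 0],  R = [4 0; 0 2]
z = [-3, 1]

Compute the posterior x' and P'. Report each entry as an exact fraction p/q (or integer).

x̄ = F·x = [0, -1, 0]
P̄ = F·P·Fᵀ + Q = [29 35 -36; 35 56 -48; -36 -48 57]
y = z − H·x̄ = [-1, -1]
S = H·P̄·Hᵀ + R = [190 -198; -198 226]
K = P̄·Hᵀ·S⁻¹ = [189/1868 -413/1868; 99/1868 -839/1868; 1029/1868 1695/1868]
x' = x̄ + K·y = [56/467, -282/467, -681/467]
P' = (I − K·H)·P̄ = [13355/1868 413/1868 -13425/1868; 413/1868 839/1868 -1695/1868; -13425/1868 -1695/1868 20931/1868]

x' = [56/467, -282/467, -681/467]
P' = [13355/1868 413/1868 -13425/1868; 413/1868 839/1868 -1695/1868; -13425/1868 -1695/1868 20931/1868]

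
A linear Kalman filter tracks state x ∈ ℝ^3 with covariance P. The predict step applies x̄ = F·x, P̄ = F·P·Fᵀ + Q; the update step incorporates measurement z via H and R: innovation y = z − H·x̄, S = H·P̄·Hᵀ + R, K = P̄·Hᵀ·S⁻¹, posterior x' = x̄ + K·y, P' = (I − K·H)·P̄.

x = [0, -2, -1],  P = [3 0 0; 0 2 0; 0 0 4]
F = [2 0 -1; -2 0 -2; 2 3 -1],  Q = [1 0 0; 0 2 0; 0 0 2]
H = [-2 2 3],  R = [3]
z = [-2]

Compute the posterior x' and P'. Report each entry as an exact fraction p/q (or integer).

x' = [373/307, 1230/307, -787/307]
P' = [5183/307 -1564/307 4504/307; -1564/307 6074/307 -5036/307; 4504/307 -5036/307 6428/307]

x̄ = F·x = [1, 2, -5]
P̄ = F·P·Fᵀ + Q = [17 -4 16; -4 30 -4; 16 -4 36]
y = z − H·x̄ = [11]
S = H·P̄·Hᵀ + R = [307]
K = P̄·Hᵀ·S⁻¹ = [6/307; 56/307; 68/307]
x' = x̄ + K·y = [373/307, 1230/307, -787/307]
P' = (I − K·H)·P̄ = [5183/307 -1564/307 4504/307; -1564/307 6074/307 -5036/307; 4504/307 -5036/307 6428/307]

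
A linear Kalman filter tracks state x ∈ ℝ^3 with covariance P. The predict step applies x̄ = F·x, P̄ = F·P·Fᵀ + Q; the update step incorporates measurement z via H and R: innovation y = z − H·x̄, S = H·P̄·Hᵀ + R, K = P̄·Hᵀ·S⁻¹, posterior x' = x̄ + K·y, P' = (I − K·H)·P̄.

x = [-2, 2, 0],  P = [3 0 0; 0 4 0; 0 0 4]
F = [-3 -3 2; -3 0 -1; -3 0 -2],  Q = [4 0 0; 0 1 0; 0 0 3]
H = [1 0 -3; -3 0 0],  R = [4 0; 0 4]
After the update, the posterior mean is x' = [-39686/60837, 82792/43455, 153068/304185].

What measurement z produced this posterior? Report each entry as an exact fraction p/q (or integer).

x̄ = F·x = [0, 6, 6]
P̄ = F·P·Fᵀ + Q = [83 19 11; 19 32 35; 11 35 46]
S = H·P̄·Hᵀ + R = [435 -150; -150 751]
K = P̄·Hᵀ·S⁻¹ = [40/60837 -6721/20279; -10448/43455 -359/2897; -100327/304185 -2227/20279]
x' − x̄ = [-39686/60837, -177938/43455, -1672042/304185] = K·y
y = (KᵀK)⁻¹·Kᵀ·(x' − x̄) = [16, 2]
z = y + H·x̄ = [16, 2] + [-18, 0] = [-2, 2]

z = [-2, 2]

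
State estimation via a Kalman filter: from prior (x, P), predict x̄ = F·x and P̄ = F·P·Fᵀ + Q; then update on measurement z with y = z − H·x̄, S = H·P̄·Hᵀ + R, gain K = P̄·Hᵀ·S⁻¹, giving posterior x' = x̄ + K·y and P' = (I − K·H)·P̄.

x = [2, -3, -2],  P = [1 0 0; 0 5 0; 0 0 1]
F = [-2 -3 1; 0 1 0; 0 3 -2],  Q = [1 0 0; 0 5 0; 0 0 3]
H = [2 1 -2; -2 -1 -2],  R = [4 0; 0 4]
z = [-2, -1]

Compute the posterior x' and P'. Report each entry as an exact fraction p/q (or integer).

x' = [217/1949, -3899/3898, 2303/3898]
P' = [6969/3898 -5260/1949 -459/3898; -5260/1949 10790/1949 380/1949; -459/3898 380/1949 1871/3898]

x̄ = F·x = [3, -3, -5]
P̄ = F·P·Fᵀ + Q = [51 -15 -47; -15 10 15; -47 15 52]
y = z − H·x̄ = [-15, -8]
S = H·P̄·Hᵀ + R = [682 54; 54 50]
K = P̄·Hᵀ·S⁻¹ = [542/1949 -625/3898; -245/3898 -515/3898; -975/3898 -448/1949]
x' = x̄ + K·y = [217/1949, -3899/3898, 2303/3898]
P' = (I − K·H)·P̄ = [6969/3898 -5260/1949 -459/3898; -5260/1949 10790/1949 380/1949; -459/3898 380/1949 1871/3898]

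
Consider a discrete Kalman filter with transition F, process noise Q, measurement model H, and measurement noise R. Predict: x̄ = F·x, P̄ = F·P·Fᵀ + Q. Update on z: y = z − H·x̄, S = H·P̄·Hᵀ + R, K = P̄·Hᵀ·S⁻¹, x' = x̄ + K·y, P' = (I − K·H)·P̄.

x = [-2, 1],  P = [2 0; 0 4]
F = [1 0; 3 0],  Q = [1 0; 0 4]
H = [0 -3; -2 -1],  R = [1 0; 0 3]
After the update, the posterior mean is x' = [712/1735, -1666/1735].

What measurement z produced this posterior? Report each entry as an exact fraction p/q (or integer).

z = [3, -1]

x̄ = F·x = [-2, -6]
P̄ = F·P·Fᵀ + Q = [3 6; 6 22]
S = H·P̄·Hᵀ + R = [199 102; 102 61]
K = P̄·Hᵀ·S⁻¹ = [126/1735 -552/1735; -558/1735 -34/1735]
x' − x̄ = [4182/1735, 8744/1735] = K·y
y = (KᵀK)⁻¹·Kᵀ·(x' − x̄) = [-15, -11]
z = y + H·x̄ = [-15, -11] + [18, 10] = [3, -1]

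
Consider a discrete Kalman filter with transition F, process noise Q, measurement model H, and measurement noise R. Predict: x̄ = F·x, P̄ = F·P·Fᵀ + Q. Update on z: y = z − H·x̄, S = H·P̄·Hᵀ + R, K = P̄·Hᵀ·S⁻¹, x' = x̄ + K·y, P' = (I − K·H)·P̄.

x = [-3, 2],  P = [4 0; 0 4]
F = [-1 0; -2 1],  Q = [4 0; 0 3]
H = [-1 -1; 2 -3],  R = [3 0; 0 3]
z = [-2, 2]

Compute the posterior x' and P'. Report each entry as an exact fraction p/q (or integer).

x̄ = F·x = [3, 8]
P̄ = F·P·Fᵀ + Q = [8 8; 8 23]
y = z − H·x̄ = [9, 20]
S = H·P̄·Hᵀ + R = [50 61; 61 146]
K = P̄·Hᵀ·S⁻¹ = [-616/1193 192/1193; -431/1193 -253/1193]
x' = x̄ + K·y = [1875/1193, 605/1193]
P' = (I − K·H)·P̄ = [1224/1193 624/1193; 624/1193 669/1193]

x' = [1875/1193, 605/1193]
P' = [1224/1193 624/1193; 624/1193 669/1193]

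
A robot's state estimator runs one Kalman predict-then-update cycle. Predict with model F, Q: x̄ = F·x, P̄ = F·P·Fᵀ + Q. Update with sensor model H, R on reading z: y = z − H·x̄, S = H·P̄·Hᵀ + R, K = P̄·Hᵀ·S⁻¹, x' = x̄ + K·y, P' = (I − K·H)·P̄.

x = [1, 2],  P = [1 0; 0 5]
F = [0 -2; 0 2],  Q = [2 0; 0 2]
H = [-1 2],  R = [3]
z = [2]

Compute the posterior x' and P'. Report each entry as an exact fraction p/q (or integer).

x' = [-152/193, 132/193]
P' = [402/193 108/193; 108/193 150/193]

x̄ = F·x = [-4, 4]
P̄ = F·P·Fᵀ + Q = [22 -20; -20 22]
y = z − H·x̄ = [-10]
S = H·P̄·Hᵀ + R = [193]
K = P̄·Hᵀ·S⁻¹ = [-62/193; 64/193]
x' = x̄ + K·y = [-152/193, 132/193]
P' = (I − K·H)·P̄ = [402/193 108/193; 108/193 150/193]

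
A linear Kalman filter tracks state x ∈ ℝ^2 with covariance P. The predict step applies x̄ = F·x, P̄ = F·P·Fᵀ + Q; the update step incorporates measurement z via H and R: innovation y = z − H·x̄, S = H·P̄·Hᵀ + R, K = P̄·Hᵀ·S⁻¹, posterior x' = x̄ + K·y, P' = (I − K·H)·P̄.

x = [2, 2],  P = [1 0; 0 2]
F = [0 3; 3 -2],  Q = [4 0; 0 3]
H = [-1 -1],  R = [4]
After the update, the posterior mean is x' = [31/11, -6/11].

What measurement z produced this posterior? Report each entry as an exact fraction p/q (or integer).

z = [-1]

x̄ = F·x = [6, 2]
P̄ = F·P·Fᵀ + Q = [22 -12; -12 20]
S = H·P̄·Hᵀ + R = [22]
K = P̄·Hᵀ·S⁻¹ = [-5/11; -4/11]
x' − x̄ = [-35/11, -28/11] = K·y
y = (KᵀK)⁻¹·Kᵀ·(x' − x̄) = [7]
z = y + H·x̄ = [7] + [-8] = [-1]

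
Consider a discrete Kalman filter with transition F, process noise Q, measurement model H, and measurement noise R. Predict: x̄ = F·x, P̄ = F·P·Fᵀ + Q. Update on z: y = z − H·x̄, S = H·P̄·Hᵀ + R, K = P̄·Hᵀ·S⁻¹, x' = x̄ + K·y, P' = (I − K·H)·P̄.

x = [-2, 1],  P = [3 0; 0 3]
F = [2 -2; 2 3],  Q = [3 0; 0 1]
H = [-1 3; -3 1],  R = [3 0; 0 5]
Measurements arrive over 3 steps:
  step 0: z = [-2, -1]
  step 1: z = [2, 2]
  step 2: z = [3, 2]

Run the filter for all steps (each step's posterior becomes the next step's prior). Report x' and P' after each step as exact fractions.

step 0: x' = [-161/2589, -5681/7767], P' = [1871/2589 2774/7767; 2774/7767 11336/23301]
step 1: x' = [-11621920/36621961, 56531551/109865883], P' = [23712279/36621961 11645992/36621961; 11645992/36621961 50652463/109865883]
step 2: x' = [-28465381381/52576462221, 125817624857/157729386663], P' = [33881632919/52576462221 49731864386/157729386663; 49731864386/157729386663 216960403754/473188159989]

step 0: x̄ = F·x = [-6, -1]
step 0: P̄ = F·P·Fᵀ + Q = [27 -6; -6 40]
step 0: y = z − H·x̄ = [-5, -18]
step 0: S = H·P̄·Hᵀ + R = [426 261; 261 324]
step 0: K = P̄·Hᵀ·S⁻¹ = [301/2589 -2813/7767; 2854/7767 -2726/23301]
step 0: x' = x̄ + K·y = [-161/2589, -5681/7767]
step 0: P' = (I − K·H)·P̄ = [1871/2589 2774/7767; 2774/7767 11336/23301]
step 1: x̄ = F·x = [10396/7767, -2001/863]
step 1: P̄ = F·P·Fᵀ + Q = [116027/23301 592/863; 592/863 10835/863]
step 1: y = z − H·x̄ = [79957/7767, 21577/2589]
step 1: S = H·P̄·Hᵀ + R = [2722931/23301 355292/7767; 355292/7767 150821/2589]
step 1: K = P̄·Hᵀ·S⁻¹ = [3741899/36621961 -11898169/36621961; 13002157/36621961 -10832293/109865883]
step 1: x' = x̄ + K·y = [-11621920/36621961, 56531551/109865883]
step 1: P' = (I − K·H)·P̄ = [23712279/36621961 11645992/36621961; 11645992/36621961 50652463/109865883]
step 2: x̄ = F·x = [-182794622/109865883, 33287711/36621961]
step 2: P̄ = F·P·Fᵀ + Q = [537251041/109865883 16836174/36621961; 16836174/36621961 423180370/36621961]
step 2: y = z − H·x̄ = [-152786372/109865883, -142838411/36621961]
step 2: S = H·P̄·Hᵀ + R = [11989667548/109865883 1638430411/36621961; 1638430411/36621961 2117026254/36621961]
step 2: K = P̄·Hᵀ·S⁻¹ = [5283410489/52576462221 -51040566377/157729386663; 55742846456/157729386663 -46125275144/473188159989]
step 2: x' = x̄ + K·y = [-28465381381/52576462221, 125817624857/157729386663]
step 2: P' = (I − K·H)·P̄ = [33881632919/52576462221 49731864386/157729386663; 49731864386/157729386663 216960403754/473188159989]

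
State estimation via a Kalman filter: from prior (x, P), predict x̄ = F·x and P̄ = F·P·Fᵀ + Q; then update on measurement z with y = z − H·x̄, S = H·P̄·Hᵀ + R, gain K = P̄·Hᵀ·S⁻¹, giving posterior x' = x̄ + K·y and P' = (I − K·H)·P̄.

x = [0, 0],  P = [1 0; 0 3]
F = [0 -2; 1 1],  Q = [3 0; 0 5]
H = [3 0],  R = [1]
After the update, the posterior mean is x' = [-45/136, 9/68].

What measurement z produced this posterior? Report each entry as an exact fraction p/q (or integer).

x̄ = F·x = [0, 0]
P̄ = F·P·Fᵀ + Q = [15 -6; -6 9]
S = H·P̄·Hᵀ + R = [136]
K = P̄·Hᵀ·S⁻¹ = [45/136; -9/68]
x' − x̄ = [-45/136, 9/68] = K·y
y = (KᵀK)⁻¹·Kᵀ·(x' − x̄) = [-1]
z = y + H·x̄ = [-1] + [0] = [-1]

z = [-1]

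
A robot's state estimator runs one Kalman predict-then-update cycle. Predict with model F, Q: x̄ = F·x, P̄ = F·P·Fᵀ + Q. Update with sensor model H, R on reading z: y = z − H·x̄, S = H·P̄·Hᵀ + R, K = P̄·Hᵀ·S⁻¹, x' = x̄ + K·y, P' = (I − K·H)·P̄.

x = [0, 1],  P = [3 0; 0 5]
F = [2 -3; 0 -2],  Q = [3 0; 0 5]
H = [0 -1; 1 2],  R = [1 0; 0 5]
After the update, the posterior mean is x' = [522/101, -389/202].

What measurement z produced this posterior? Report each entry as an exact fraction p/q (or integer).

z = [3, 3]

x̄ = F·x = [-3, -2]
P̄ = F·P·Fᵀ + Q = [60 30; 30 25]
S = H·P̄·Hᵀ + R = [26 -80; -80 285]
K = P̄·Hᵀ·S⁻¹ = [105/101 72/101; -145/202 8/101]
x' − x̄ = [825/101, 15/202] = K·y
y = (KᵀK)⁻¹·Kᵀ·(x' − x̄) = [1, 10]
z = y + H·x̄ = [1, 10] + [2, -7] = [3, 3]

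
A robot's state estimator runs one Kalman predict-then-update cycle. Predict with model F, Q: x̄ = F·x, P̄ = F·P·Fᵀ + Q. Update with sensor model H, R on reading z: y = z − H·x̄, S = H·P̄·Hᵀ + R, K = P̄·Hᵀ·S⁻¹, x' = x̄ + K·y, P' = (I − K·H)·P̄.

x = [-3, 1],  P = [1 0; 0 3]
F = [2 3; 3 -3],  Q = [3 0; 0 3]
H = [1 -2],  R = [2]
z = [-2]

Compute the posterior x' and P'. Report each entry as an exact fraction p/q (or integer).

x̄ = F·x = [-3, -12]
P̄ = F·P·Fᵀ + Q = [34 -21; -21 39]
y = z − H·x̄ = [-23]
S = H·P̄·Hᵀ + R = [276]
K = P̄·Hᵀ·S⁻¹ = [19/69; -33/92]
x' = x̄ + K·y = [-28/3, -15/4]
P' = (I − K·H)·P̄ = [902/69 144/23; 144/23 321/92]

x' = [-28/3, -15/4]
P' = [902/69 144/23; 144/23 321/92]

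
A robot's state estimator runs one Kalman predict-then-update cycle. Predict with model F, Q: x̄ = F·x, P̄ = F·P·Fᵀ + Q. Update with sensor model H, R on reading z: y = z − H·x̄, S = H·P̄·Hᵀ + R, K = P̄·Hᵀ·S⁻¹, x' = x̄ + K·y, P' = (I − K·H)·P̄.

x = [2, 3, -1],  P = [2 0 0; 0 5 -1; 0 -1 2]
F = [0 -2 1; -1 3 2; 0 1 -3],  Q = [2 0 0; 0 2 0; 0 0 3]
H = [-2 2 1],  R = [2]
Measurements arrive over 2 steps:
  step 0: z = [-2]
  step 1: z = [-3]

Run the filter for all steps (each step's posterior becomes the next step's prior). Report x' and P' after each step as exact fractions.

step 0: x' = [-239/329, -755/329, 58/47], P' = [1783/658 1450/329 -178/47; 1450/329 3555/329 -580/47; -178/47 -580/47 818/47]
step 1: x' = [-34598/116723, -370633/116723, 318278/116723], P' = [280928/116723 482386/116723 -467786/116723; 482386/116723 2666225/233446 -1695998/116723; -467786/116723 -1695998/116723 2548891/116723]

step 0: x̄ = F·x = [-7, 5, 6]
step 0: P̄ = F·P·Fᵀ + Q = [28 -25 -23; -25 45 10; -23 10 32]
step 0: y = z − H·x̄ = [-32]
step 0: S = H·P̄·Hᵀ + R = [658]
step 0: K = P̄·Hᵀ·S⁻¹ = [-129/658; 75/329; 7/47]
step 0: x' = x̄ + K·y = [-239/329, -755/329, 58/47]
step 0: P' = (I − K·H)·P̄ = [1783/658 1450/329 -178/47; 1450/329 3555/329 -580/47; -178/47 -580/47 818/47]
step 1: x̄ = F·x = [1916/329, -1214/329, -1973/329]
step 1: P̄ = F·P·Fᵀ + Q = [36844/329 -1672/329 -52708/329; -1672/329 8025/658 -459/329; -52708/329 -459/329 80436/329]
step 1: y = z − H·x̄ = [7246/329]
step 1: S = H·P̄·Hᵀ + R = [466892/329]
step 1: K = P̄·Hᵀ·S⁻¹ = [-32435/116723; 5455/233446; 92467/233446]
step 1: x' = x̄ + K·y = [-34598/116723, -370633/116723, 318278/116723]
step 1: P' = (I − K·H)·P̄ = [280928/116723 482386/116723 -467786/116723; 482386/116723 2666225/233446 -1695998/116723; -467786/116723 -1695998/116723 2548891/116723]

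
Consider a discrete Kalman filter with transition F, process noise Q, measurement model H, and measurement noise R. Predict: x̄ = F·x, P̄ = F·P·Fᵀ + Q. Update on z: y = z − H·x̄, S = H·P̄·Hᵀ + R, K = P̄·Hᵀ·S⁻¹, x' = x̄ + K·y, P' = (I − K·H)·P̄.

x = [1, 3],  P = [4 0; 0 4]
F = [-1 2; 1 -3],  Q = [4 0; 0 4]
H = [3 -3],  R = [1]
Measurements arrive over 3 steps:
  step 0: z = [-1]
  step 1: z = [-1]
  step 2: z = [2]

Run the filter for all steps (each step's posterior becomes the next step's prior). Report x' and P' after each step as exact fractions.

step 0: x' = [-655/1117, -296/1117], P' = [2472/1117 2420/1117; 2420/1117 2492/1117]
step 1: x' = [-3789/295633, 94553/295633], P' = [643564/295633 631012/295633; 631012/295633 651184/295633]
step 2: x' = [22210159/77683753, -29862264/77683753], P' = [169040672/77683753 165738280/77683753; 165738280/77683753 171034568/77683753]

step 0: x̄ = F·x = [5, -8]
step 0: P̄ = F·P·Fᵀ + Q = [24 -28; -28 44]
step 0: y = z − H·x̄ = [-40]
step 0: S = H·P̄·Hᵀ + R = [1117]
step 0: K = P̄·Hᵀ·S⁻¹ = [156/1117; -216/1117]
step 0: x' = x̄ + K·y = [-655/1117, -296/1117]
step 0: P' = (I − K·H)·P̄ = [2472/1117 2420/1117; 2420/1117 2492/1117]
step 1: x̄ = F·x = [63/1117, 233/1117]
step 1: P̄ = F·P·Fᵀ + Q = [7228/1117 -5324/1117; -5324/1117 14848/1117]
step 1: y = z − H·x̄ = [-607/1117]
step 1: S = H·P̄·Hᵀ + R = [295633/1117]
step 1: K = P̄·Hᵀ·S⁻¹ = [37656/295633; -60516/295633]
step 1: x' = x̄ + K·y = [-3789/295633, 94553/295633]
step 1: P' = (I − K·H)·P̄ = [643564/295633 631012/295633; 631012/295633 651184/295633]
step 2: x̄ = F·x = [192895/295633, -287448/295633]
step 2: P̄ = F·P·Fᵀ + Q = [1906784/295633 -1395608/295633; -1395608/295633 3900680/295633]
step 2: y = z − H·x̄ = [-849763/295633]
step 2: S = H·P̄·Hᵀ + R = [77683753/295633]
step 2: K = P̄·Hᵀ·S⁻¹ = [9907176/77683753; -15888864/77683753]
step 2: x' = x̄ + K·y = [22210159/77683753, -29862264/77683753]
step 2: P' = (I − K·H)·P̄ = [169040672/77683753 165738280/77683753; 165738280/77683753 171034568/77683753]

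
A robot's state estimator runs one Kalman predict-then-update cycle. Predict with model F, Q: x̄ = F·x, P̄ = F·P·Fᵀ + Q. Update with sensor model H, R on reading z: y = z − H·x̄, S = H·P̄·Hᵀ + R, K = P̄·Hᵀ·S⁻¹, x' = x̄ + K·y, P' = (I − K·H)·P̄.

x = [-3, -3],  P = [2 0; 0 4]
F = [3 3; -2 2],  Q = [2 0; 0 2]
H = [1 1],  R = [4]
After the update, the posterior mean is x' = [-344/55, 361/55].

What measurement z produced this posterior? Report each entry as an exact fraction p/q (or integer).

z = [1]

x̄ = F·x = [-18, 0]
P̄ = F·P·Fᵀ + Q = [56 12; 12 26]
S = H·P̄·Hᵀ + R = [110]
K = P̄·Hᵀ·S⁻¹ = [34/55; 19/55]
x' − x̄ = [646/55, 361/55] = K·y
y = (KᵀK)⁻¹·Kᵀ·(x' − x̄) = [19]
z = y + H·x̄ = [19] + [-18] = [1]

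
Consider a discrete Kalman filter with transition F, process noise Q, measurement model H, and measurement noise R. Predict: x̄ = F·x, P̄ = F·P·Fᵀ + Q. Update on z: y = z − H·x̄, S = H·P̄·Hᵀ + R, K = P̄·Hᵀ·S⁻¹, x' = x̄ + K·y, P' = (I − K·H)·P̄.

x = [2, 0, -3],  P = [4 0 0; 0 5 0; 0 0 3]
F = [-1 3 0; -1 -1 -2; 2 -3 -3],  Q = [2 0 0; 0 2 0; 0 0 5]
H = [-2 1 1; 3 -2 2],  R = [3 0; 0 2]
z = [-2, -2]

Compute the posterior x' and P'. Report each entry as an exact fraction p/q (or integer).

x̄ = F·x = [-2, 4, 13]
P̄ = F·P·Fᵀ + Q = [51 -11 -53; -11 23 25; -53 25 93]
y = z − H·x̄ = [-23, -14]
S = H·P̄·Hᵀ + R = [629 -190; -190 221]
K = P̄·Hᵀ·S⁻¹ = [-23576/102909 11861/102909; 3320/34303 -1647/34303; 45134/102909 28093/102909]
x' = x̄ + K·y = [56792/34303, 83910/34303, -31189/34303]
P' = (I − K·H)·P̄ = [516334/102909 287430/34303 99650/102909; 287430/34303 508806/34303 76014/34303; 99650/102909 76014/34303 106660/102909]

x' = [56792/34303, 83910/34303, -31189/34303]
P' = [516334/102909 287430/34303 99650/102909; 287430/34303 508806/34303 76014/34303; 99650/102909 76014/34303 106660/102909]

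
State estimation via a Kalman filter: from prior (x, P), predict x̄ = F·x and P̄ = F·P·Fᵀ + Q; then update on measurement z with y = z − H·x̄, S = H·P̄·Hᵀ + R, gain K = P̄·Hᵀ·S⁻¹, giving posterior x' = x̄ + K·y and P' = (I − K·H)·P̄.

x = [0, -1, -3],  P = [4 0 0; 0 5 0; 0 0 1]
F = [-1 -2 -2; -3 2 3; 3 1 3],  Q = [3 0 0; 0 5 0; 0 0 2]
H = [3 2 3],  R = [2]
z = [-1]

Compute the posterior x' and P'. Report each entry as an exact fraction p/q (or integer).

x' = [79/17, -46/17, -56/17]
P' = [4382/153 -1249/153 -3562/153; -1249/153 8501/153 -4387/153; -3562/153 -4387/153 6512/153]

x̄ = F·x = [8, -11, -10]
P̄ = F·P·Fᵀ + Q = [31 -14 -28; -14 70 -17; -28 -17 52]
y = z − H·x̄ = [27]
S = H·P̄·Hᵀ + R = [153]
K = P̄·Hᵀ·S⁻¹ = [-19/153; 47/153; 38/153]
x' = x̄ + K·y = [79/17, -46/17, -56/17]
P' = (I − K·H)·P̄ = [4382/153 -1249/153 -3562/153; -1249/153 8501/153 -4387/153; -3562/153 -4387/153 6512/153]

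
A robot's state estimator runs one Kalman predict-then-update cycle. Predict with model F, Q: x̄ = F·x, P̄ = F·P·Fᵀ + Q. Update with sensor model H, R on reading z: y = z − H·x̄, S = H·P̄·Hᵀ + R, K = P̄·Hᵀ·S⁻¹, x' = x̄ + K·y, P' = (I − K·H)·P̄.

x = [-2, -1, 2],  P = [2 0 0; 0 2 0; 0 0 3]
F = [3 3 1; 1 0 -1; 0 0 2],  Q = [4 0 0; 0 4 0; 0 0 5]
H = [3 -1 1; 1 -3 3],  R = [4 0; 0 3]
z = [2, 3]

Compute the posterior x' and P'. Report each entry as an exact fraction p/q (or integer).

x' = [1017/5093, -2498/5093, 2749/5093]
P' = [21297/35651 951/5093 -4706/35651; 951/5093 14145/5093 13012/5093; -4706/35651 13012/5093 300290/106953]

x̄ = F·x = [-7, -4, 4]
P̄ = F·P·Fᵀ + Q = [43 3 6; 3 9 -6; 6 -6 17]
y = z − H·x̄ = [15, -14]
S = H·P̄·Hᵀ + R = [447 273; 273 406]
K = P̄·Hᵀ·S⁻¹ = [1876/5093 -4264/35651; 430/5093 -816/5093; -547/15279 7444/35651]
x' = x̄ + K·y = [1017/5093, -2498/5093, 2749/5093]
P' = (I − K·H)·P̄ = [21297/35651 951/5093 -4706/35651; 951/5093 14145/5093 13012/5093; -4706/35651 13012/5093 300290/106953]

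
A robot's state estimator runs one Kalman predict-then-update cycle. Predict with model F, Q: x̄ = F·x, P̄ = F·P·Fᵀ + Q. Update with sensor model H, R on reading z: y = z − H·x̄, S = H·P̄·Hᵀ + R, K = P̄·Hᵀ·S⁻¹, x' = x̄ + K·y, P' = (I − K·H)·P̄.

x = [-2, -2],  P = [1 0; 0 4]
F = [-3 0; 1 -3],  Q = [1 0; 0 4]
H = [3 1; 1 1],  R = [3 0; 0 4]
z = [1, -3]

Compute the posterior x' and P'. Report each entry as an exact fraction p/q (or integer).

x' = [4261/2203, -9794/2203]
P' = [2927/2203 -6051/2203; -6051/2203 16131/2203]

x̄ = F·x = [6, 4]
P̄ = F·P·Fᵀ + Q = [10 -3; -3 41]
y = z − H·x̄ = [-21, -13]
S = H·P̄·Hᵀ + R = [116 59; 59 49]
K = P̄·Hᵀ·S⁻¹ = [910/2203 -781/2203; -674/2203 2520/2203]
x' = x̄ + K·y = [4261/2203, -9794/2203]
P' = (I − K·H)·P̄ = [2927/2203 -6051/2203; -6051/2203 16131/2203]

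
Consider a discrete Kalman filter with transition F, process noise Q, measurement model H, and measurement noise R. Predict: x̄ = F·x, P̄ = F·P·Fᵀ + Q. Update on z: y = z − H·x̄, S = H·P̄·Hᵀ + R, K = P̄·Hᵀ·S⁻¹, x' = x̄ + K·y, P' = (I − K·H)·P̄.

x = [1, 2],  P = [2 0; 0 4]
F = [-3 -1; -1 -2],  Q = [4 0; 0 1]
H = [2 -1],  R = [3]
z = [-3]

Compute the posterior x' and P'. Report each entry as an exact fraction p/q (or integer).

x' = [-137/35, -166/35]
P' = [188/35 319/35; 319/35 1249/70]

x̄ = F·x = [-5, -5]
P̄ = F·P·Fᵀ + Q = [26 14; 14 19]
y = z − H·x̄ = [2]
S = H·P̄·Hᵀ + R = [70]
K = P̄·Hᵀ·S⁻¹ = [19/35; 9/70]
x' = x̄ + K·y = [-137/35, -166/35]
P' = (I − K·H)·P̄ = [188/35 319/35; 319/35 1249/70]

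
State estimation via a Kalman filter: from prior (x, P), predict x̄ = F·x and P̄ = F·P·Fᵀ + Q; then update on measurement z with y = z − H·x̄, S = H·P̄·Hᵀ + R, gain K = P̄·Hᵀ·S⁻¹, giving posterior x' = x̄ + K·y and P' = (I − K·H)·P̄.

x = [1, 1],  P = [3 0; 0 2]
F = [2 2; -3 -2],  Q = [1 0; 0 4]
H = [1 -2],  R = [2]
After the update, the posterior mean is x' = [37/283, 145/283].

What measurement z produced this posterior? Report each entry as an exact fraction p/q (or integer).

z = [-1]

x̄ = F·x = [4, -5]
P̄ = F·P·Fᵀ + Q = [21 -26; -26 39]
S = H·P̄·Hᵀ + R = [283]
K = P̄·Hᵀ·S⁻¹ = [73/283; -104/283]
x' − x̄ = [-1095/283, 1560/283] = K·y
y = (KᵀK)⁻¹·Kᵀ·(x' − x̄) = [-15]
z = y + H·x̄ = [-15] + [14] = [-1]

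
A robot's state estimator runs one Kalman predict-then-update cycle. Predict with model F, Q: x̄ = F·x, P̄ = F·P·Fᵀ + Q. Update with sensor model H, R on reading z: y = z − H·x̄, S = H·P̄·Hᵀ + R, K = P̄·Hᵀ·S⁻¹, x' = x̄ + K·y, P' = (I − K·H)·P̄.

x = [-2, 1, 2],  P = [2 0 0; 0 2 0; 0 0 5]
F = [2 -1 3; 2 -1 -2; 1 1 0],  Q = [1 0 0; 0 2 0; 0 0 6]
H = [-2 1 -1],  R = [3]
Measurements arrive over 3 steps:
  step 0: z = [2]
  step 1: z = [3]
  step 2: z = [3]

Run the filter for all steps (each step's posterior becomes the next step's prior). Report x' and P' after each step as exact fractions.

step 0: x' = [-1255/353, -2337/353, -497/353], P' = [1812/353 2320/353 -902/353; 2320/353 6396/353 1546/353; -902/353 1546/353 3386/353]
step 1: x' = [45448/195011, -916125/195011, -1612100/195011], P' = [978985/195011 -216570/195011 -2021648/195011; -216570/195011 2853830/195011 3069896/195011; -2021648/195011 3069896/195011 7172190/195011]
step 2: x' = [-424290146/186858543, -734304412/186858543, -309708589/124572362], P' = [757049849/186858543 149144764/186858543 -403012061/62286181; 149144764/186858543 2111620250/186858543 527745029/62286181; -403012061/62286181 527745029/62286181 2679381597/124572362]

step 0: x̄ = F·x = [1, -9, -1]
step 0: P̄ = F·P·Fᵀ + Q = [56 -20 2; -20 32 2; 2 2 10]
step 0: y = z − H·x̄ = [12]
step 0: S = H·P̄·Hᵀ + R = [353]
step 0: K = P̄·Hᵀ·S⁻¹ = [-134/353; 70/353; -12/353]
step 0: x' = x̄ + K·y = [-1255/353, -2337/353, -497/353]
step 0: P' = (I − K·H)·P̄ = [1812/353 2320/353 -902/353; 2320/353 6396/353 1546/353; -902/353 1546/353 3386/353]
step 1: x̄ = F·x = [-1664/353, 821/353, -3592/353]
step 1: P̄ = F·P·Fᵀ + Q = [15091/353 -19302/353 1480/353; -19302/353 32014/353 -1740/353; 1480/353 -1740/353 14966/353]
step 1: y = z − H·x̄ = [-6682/353]
step 1: S = H·P̄·Hᵀ + R = [195011/353]
step 1: K = P̄·Hᵀ·S⁻¹ = [-50964/195011; 72358/195011; -19666/195011]
step 1: x' = x̄ + K·y = [45448/195011, -916125/195011, -1612100/195011]
step 1: P' = (I − K·H)·P̄ = [978985/195011 -216570/195011 -2021648/195011; -216570/195011 2853830/195011 3069896/195011; -2021648/195011 3069896/195011 7172190/195011]
step 2: x̄ = F·x = [-3829279/195011, 4231221/195011, -870677/195011]
step 2: P̄ = F·P·Fᵀ + Q = [29701619/195011 -42510282/195011 2032314/195011; -42510282/195011 65167600/195011 -3208926/195011; 2032314/195011 -3208926/195011 4569741/195011]
step 2: y = z − H·x̄ = [-12175423/195011]
step 2: S = H·P̄·Hᵀ + R = [373717086/195011]
step 2: K = P̄·Hᵀ·S⁻¹ = [-51972917/186858543; 76698545/186858543; -3947765/124572362]
step 2: x' = x̄ + K·y = [-424290146/186858543, -734304412/186858543, -309708589/124572362]
step 2: P' = (I − K·H)·P̄ = [757049849/186858543 149144764/186858543 -403012061/62286181; 149144764/186858543 2111620250/186858543 527745029/62286181; -403012061/62286181 527745029/62286181 2679381597/124572362]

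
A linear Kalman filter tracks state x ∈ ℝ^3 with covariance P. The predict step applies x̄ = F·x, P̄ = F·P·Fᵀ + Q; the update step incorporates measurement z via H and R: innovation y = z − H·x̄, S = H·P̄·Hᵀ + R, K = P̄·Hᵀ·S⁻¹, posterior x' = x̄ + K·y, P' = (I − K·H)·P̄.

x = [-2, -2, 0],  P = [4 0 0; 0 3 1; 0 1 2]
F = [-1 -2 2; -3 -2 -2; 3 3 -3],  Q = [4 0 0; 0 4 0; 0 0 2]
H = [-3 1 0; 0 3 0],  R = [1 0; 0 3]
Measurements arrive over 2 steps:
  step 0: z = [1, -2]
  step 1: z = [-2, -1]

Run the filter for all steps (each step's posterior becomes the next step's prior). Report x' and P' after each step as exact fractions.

step 0: x̄ = F·x = [6, 10, -12]
step 0: P̄ = F·P·Fᵀ + Q = [20 16 -30; 16 68 -42; -30 -42 65]
step 0: y = z − H·x̄ = [9, -32]
step 0: S = H·P̄·Hᵀ + R = [153 60; 60 615]
step 0: K = P̄·Hᵀ·S⁻¹ = [-1996/6033 3328/30165; 4/6033 10004/30165; 824/2011 -2462/10055]
step 0: x' = x̄ + K·y = [-15326/30165, -18298/30165, -4796/10055]
step 0: P' = (I − K·H)·P̄ = [4436/30165 3328/30165 -2194/10055; 3328/30165 10004/30165 -2462/10055; -2194/10055 -2462/10055 145603/10055]
step 1: x̄ = F·x = [23146/30165, 22270/6033, -19236/10055]
step 1: P̄ = F·P·Fᵀ + Q = [2011076/30165 -328192/6033 -957336/10055; -328192/6033 369940/6033 163416/2011; -957336/10055 163416/2011 1477633/10055]
step 1: y = z − H·x̄ = [-102242/30165, -24281/2011]
step 1: S = H·P̄·Hᵀ + R = [29825309/30165 1354516/2011; 1354516/2011 1115853/2011]
step 1: K = P̄·Hᵀ·S⁻¹ = [-28557268/86794699 9137360/86794699; 6772580/954741689 308305460/954741689; 395940384/954741689 -61161624/954741689]
step 1: x' = x̄ + K·y = [53066094/86794699, -221164534/954741689, -2430034452/954741689]
step 1: P' = (I − K·H)·P̄ = [12564876/86794699 9137360/86794699 -13851576/86794699; 9137360/86794699 308305460/954741689 -61161624/954741689; -13851576/86794699 -61161624/954741689 9947362111/954741689]

step 0: x' = [-15326/30165, -18298/30165, -4796/10055], P' = [4436/30165 3328/30165 -2194/10055; 3328/30165 10004/30165 -2462/10055; -2194/10055 -2462/10055 145603/10055]
step 1: x' = [53066094/86794699, -221164534/954741689, -2430034452/954741689], P' = [12564876/86794699 9137360/86794699 -13851576/86794699; 9137360/86794699 308305460/954741689 -61161624/954741689; -13851576/86794699 -61161624/954741689 9947362111/954741689]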